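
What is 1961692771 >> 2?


0b1110100111011010000111001100011 >> 2 = 0b11101001110110100001110011000 = 490423192

490423192


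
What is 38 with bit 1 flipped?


38 ^ (1 << 1) = 38 ^ 2 = 36

36


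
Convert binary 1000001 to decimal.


1000001 in decimal = 65

65


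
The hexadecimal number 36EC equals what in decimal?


36EC hex = 14060 decimal

14060


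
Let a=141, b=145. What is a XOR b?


141 ^ 145 = 28

28


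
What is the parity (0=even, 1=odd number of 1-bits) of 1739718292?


0b1100111101100011111111010010100 has 19 ones => parity 1

1


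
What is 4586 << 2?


0b1000111101010 << 2 = 0b100011110101000 = 18344

18344


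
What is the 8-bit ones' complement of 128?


128 ^ 255 = 127

127


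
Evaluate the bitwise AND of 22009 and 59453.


0b101010111111001 & 0b1110100000111101 = 0b100000000111001 = 16441

16441


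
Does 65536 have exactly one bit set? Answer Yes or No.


0b10000000000000000. Only one bit set => Yes

Yes


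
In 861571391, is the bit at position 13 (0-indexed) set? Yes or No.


0b110011010110101000100100111111, bit 13 = 0. No

No


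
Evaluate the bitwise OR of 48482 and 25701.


0b1011110101100010 | 0b110010001100101 = 0b1111110101100111 = 64871

64871


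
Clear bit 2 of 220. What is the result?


220 & ~(1 << 2) = 216

216


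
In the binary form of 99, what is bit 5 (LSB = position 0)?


0b1100011, position 5 = 1

1


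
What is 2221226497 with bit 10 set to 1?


2221226497 | (1 << 10) = 2221226497 | 1024 = 2221227521

2221227521


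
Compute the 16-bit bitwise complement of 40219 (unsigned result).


~0b1001110100011011 = 0b110001011100100 = 25316 (16-bit unsigned)

25316


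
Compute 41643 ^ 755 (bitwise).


0b1010001010101011 ^ 0b1011110011 = 0b1010000001011000 = 41048

41048


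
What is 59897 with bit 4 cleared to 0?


59897 & ~(1 << 4) = 59881

59881


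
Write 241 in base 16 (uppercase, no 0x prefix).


241 = F1 hex

F1


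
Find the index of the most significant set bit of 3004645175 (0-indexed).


0b10110011000101110011111100110111. Highest set bit at position 31

31


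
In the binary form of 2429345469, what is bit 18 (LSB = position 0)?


0b10010000110011001101111010111101, position 18 = 1

1


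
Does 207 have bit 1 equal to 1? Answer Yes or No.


0b11001111, bit 1 = 1. Yes

Yes


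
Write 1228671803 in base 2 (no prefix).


1228671803 = 1001001001111000000101100111011 in binary

1001001001111000000101100111011


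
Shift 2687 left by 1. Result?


0b101001111111 << 1 = 0b1010011111110 = 5374

5374


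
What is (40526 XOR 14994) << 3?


Step 1: 40526 ^ 14994 = 42204
Step 2: 42204 << 3 = 337632

337632


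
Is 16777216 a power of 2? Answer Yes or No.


0b1000000000000000000000000. Only one bit set => Yes

Yes


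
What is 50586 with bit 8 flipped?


50586 ^ (1 << 8) = 50586 ^ 256 = 50330

50330


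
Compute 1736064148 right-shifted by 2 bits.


0b1100111011110100011110010010100 >> 2 = 0b11001110111101000111100100101 = 434016037

434016037


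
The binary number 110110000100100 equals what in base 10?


110110000100100 in decimal = 27684

27684


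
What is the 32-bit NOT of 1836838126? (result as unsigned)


~0b1101101011110111110110011101110 = 0b10010010100001000001001100010001 = 2458129169 (32-bit unsigned)

2458129169


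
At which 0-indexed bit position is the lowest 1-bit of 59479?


0b1110100001010111. Lowest set bit at position 0

0


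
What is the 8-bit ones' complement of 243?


243 ^ 255 = 12

12


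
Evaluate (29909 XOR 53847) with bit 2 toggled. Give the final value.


Step 1: 29909 ^ 53847 = 42626
Step 2: 42626 ^ (1 << 2) = 42626 ^ 4 = 42630

42630


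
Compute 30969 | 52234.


0b111100011111001 | 0b1100110000001010 = 0b1111110011111011 = 64763

64763


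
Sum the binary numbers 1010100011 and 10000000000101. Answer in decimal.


1010100011 + 10000000000101 = 10001010101000 = 8872

8872


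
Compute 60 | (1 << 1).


60 | (1 << 1) = 60 | 2 = 62

62


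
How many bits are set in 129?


0b10000001 has 2 set bits

2


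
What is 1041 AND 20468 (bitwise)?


0b10000010001 & 0b100111111110100 = 0b10000010000 = 1040

1040


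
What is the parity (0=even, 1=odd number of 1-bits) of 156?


0b10011100 has 4 ones => parity 0

0


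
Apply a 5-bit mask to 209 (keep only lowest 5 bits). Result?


209 & 31 = 17

17


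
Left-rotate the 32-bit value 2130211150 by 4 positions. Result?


Rotate 0b1111110111110000111000101001110 left by 4 (32-bit) = 0b11101111100001110001010011100111 = 4018607335

4018607335


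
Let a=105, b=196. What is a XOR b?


105 ^ 196 = 173

173


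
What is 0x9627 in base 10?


9627 hex = 38439 decimal

38439


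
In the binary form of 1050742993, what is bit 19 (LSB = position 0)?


0b111110101000010001000011010001, position 19 = 0

0


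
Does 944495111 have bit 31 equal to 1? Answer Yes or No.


0b111000010010111101101000000111, bit 31 = 0. No

No


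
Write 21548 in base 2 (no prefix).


21548 = 101010000101100 in binary

101010000101100


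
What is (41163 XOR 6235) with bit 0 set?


Step 1: 41163 ^ 6235 = 47248
Step 2: 47248 | (1 << 0) = 47248 | 1 = 47249

47249


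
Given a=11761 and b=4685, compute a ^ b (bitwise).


11761 ^ 4685 = 16316

16316


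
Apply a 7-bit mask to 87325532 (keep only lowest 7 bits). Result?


87325532 & 127 = 92

92


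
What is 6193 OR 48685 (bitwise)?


0b1100000110001 | 0b1011111000101101 = 0b1011111000111101 = 48701

48701


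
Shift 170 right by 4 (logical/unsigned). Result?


0b10101010 >> 4 = 0b1010 = 10

10


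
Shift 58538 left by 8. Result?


0b1110010010101010 << 8 = 0b111001001010101000000000 = 14985728

14985728


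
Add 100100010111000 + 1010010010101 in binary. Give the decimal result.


100100010111000 + 1010010010101 = 101110101001101 = 23885

23885


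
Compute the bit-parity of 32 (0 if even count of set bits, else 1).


0b100000 has 1 ones => parity 1

1


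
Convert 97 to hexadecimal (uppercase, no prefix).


97 = 61 hex

61


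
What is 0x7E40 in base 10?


7E40 hex = 32320 decimal

32320


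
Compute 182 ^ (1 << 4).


182 ^ (1 << 4) = 182 ^ 16 = 166

166


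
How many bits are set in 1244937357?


0b1001010001101000011110010001101 has 14 set bits

14


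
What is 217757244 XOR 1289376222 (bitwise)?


0b1100111110101011011000111100 ^ 0b1001100110110100101000111011110 = 0b1000000001000001110011111100010 = 1075898338

1075898338


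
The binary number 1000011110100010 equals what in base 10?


1000011110100010 in decimal = 34722

34722


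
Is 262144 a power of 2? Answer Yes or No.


0b1000000000000000000. Only one bit set => Yes

Yes


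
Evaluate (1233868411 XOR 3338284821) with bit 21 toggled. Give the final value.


Step 1: 1233868411 ^ 3338284821 = 2406578542
Step 2: 2406578542 ^ (1 << 21) = 2406578542 ^ 2097152 = 2404481390

2404481390


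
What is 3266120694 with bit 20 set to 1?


3266120694 | (1 << 20) = 3266120694 | 1048576 = 3267169270

3267169270


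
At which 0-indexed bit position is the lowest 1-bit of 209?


0b11010001. Lowest set bit at position 0

0


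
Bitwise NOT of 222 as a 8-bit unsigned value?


~0b11011110 = 0b100001 = 33 (8-bit unsigned)

33


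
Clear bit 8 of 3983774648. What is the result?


3983774648 & ~(1 << 8) = 3983774392

3983774392


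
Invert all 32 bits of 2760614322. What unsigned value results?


2760614322 ^ 4294967295 = 1534352973

1534352973


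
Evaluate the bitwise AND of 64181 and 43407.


0b1111101010110101 & 0b1010100110001111 = 0b1010100010000101 = 43141

43141


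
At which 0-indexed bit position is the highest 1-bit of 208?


0b11010000. Highest set bit at position 7

7


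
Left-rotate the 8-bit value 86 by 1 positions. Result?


Rotate 0b1010110 left by 1 (8-bit) = 0b10101100 = 172

172


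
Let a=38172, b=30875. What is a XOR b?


38172 ^ 30875 = 60807

60807


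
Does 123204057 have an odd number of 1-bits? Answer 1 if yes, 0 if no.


0b111010101111111000111011001 has 18 ones => parity 0

0


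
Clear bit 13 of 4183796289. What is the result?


4183796289 & ~(1 << 13) = 4183788097

4183788097


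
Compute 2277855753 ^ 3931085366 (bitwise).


0b10000111110001010101001000001001 ^ 0b11101010010011111001101000110110 = 0b1101101100010101100100000111111 = 1837811775

1837811775


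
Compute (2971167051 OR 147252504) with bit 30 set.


Step 1: 2971167051 | 147252504 = 3118394715
Step 2: 3118394715 | (1 << 30) = 3118394715 | 1073741824 = 4192136539

4192136539


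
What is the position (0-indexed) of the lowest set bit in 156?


0b10011100. Lowest set bit at position 2

2


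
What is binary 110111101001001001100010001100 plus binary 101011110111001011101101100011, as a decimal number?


110111101001001001100010001100 + 101011110111001011101101100011 = 1100011100000010101001111101111 = 1669420015

1669420015


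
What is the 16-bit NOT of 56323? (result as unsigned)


~0b1101110000000011 = 0b10001111111100 = 9212 (16-bit unsigned)

9212


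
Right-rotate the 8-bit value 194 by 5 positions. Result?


Rotate 0b11000010 right by 5 (8-bit) = 0b10110 = 22

22


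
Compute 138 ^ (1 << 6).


138 ^ (1 << 6) = 138 ^ 64 = 202

202


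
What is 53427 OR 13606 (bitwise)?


0b1101000010110011 | 0b11010100100110 = 0b1111010110110111 = 62903

62903


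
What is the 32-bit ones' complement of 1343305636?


1343305636 ^ 4294967295 = 2951661659

2951661659


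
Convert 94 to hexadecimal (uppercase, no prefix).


94 = 5E hex

5E


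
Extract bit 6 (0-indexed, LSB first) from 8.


0b1000, position 6 = 0

0


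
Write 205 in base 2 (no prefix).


205 = 11001101 in binary

11001101


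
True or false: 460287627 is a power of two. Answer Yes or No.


0b11011011011110110111010001011. Multiple bits set => No

No


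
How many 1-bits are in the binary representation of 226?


0b11100010 has 4 set bits

4


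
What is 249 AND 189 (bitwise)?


0b11111001 & 0b10111101 = 0b10111001 = 185

185


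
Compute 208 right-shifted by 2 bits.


0b11010000 >> 2 = 0b110100 = 52

52


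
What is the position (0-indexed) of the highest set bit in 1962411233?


0b1110100111110000000010011100001. Highest set bit at position 30

30


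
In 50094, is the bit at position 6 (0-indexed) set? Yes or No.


0b1100001110101110, bit 6 = 0. No

No


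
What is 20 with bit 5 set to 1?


20 | (1 << 5) = 20 | 32 = 52

52


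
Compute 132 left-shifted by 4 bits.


0b10000100 << 4 = 0b100001000000 = 2112

2112


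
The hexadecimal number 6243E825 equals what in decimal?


6243E825 hex = 1648617509 decimal

1648617509


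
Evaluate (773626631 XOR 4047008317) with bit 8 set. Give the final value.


Step 1: 773626631 ^ 4047008317 = 3743738170
Step 2: 3743738170 | (1 << 8) = 3743738170 | 256 = 3743738170

3743738170


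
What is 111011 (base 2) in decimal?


111011 in decimal = 59

59


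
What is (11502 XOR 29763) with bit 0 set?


Step 1: 11502 ^ 29763 = 22701
Step 2: 22701 | (1 << 0) = 22701 | 1 = 22701

22701


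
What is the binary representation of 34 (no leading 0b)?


34 = 100010 in binary

100010


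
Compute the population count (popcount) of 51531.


0b1100100101001011 has 8 set bits

8


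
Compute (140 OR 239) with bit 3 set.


Step 1: 140 | 239 = 239
Step 2: 239 | (1 << 3) = 239 | 8 = 239

239


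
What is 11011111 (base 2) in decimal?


11011111 in decimal = 223

223


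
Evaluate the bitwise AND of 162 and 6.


0b10100010 & 0b110 = 0b10 = 2

2


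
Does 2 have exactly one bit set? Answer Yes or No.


0b10. Only one bit set => Yes

Yes


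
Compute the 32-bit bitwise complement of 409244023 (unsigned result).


~0b11000011001001001000101110111 = 0b11100111100110110110111010001000 = 3885723272 (32-bit unsigned)

3885723272


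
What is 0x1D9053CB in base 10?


1D9053CB hex = 495997899 decimal

495997899


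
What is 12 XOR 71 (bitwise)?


0b1100 ^ 0b1000111 = 0b1001011 = 75

75


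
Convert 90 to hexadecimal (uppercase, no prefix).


90 = 5A hex

5A


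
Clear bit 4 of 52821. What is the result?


52821 & ~(1 << 4) = 52805

52805


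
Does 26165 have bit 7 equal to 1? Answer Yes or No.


0b110011000110101, bit 7 = 0. No

No


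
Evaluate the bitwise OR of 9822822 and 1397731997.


0b100101011110001001100110 | 0b1010011010011111011001010011101 = 0b1010011110111111111001011111111 = 1407185663

1407185663


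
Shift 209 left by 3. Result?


0b11010001 << 3 = 0b11010001000 = 1672

1672


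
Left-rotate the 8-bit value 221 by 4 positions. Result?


Rotate 0b11011101 left by 4 (8-bit) = 0b11011101 = 221

221


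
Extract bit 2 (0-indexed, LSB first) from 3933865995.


0b11101010011110100000100000001011, position 2 = 0

0


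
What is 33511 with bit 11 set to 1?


33511 | (1 << 11) = 33511 | 2048 = 35559

35559


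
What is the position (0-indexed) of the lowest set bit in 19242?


0b100101100101010. Lowest set bit at position 1

1


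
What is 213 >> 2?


0b11010101 >> 2 = 0b110101 = 53

53


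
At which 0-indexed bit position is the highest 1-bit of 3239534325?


0b11000001000101110101111011110101. Highest set bit at position 31

31


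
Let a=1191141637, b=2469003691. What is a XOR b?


1191141637 ^ 2469003691 = 3587530926

3587530926


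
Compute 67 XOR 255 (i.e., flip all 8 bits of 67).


67 ^ 255 = 188

188


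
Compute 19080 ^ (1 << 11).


19080 ^ (1 << 11) = 19080 ^ 2048 = 17032

17032


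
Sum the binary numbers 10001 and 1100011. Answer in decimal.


10001 + 1100011 = 1110100 = 116

116


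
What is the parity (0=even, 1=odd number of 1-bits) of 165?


0b10100101 has 4 ones => parity 0

0


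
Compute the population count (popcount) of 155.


0b10011011 has 5 set bits

5


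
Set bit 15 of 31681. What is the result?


31681 | (1 << 15) = 31681 | 32768 = 64449

64449


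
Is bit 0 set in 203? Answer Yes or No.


0b11001011, bit 0 = 1. Yes

Yes


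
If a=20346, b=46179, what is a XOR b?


20346 ^ 46179 = 64281

64281


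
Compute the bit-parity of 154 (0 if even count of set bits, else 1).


0b10011010 has 4 ones => parity 0

0


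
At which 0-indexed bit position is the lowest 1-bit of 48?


0b110000. Lowest set bit at position 4

4


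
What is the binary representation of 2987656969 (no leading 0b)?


2987656969 = 10110010000101000000011100001001 in binary

10110010000101000000011100001001


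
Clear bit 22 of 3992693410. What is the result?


3992693410 & ~(1 << 22) = 3988499106

3988499106


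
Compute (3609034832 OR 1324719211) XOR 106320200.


Step 1: 3609034832 | 1324719211 = 3757939835
Step 2: 3757939835 ^ 106320200 = 3651915059

3651915059


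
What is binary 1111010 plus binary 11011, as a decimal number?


1111010 + 11011 = 10010101 = 149

149


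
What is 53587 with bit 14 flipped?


53587 ^ (1 << 14) = 53587 ^ 16384 = 37203

37203


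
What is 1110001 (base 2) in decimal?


1110001 in decimal = 113

113


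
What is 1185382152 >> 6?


0b1000110101001110111111100001000 >> 6 = 0b1000110101001110111111100 = 18521596

18521596


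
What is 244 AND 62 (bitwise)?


0b11110100 & 0b111110 = 0b110100 = 52

52


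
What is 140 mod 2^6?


140 & 63 = 12

12


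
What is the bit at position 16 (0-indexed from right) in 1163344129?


0b1000101010101110011100100000001, position 16 = 1

1


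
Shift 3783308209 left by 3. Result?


0b11100001100000001011001110110001 << 3 = 0b11100001100000001011001110110001000 = 30266465672

30266465672


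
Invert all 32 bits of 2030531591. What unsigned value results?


2030531591 ^ 4294967295 = 2264435704

2264435704


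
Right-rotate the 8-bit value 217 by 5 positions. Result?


Rotate 0b11011001 right by 5 (8-bit) = 0b11001110 = 206

206


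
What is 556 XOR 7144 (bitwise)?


0b1000101100 ^ 0b1101111101000 = 0b1100111000100 = 6596

6596


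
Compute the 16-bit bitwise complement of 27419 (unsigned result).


~0b110101100011011 = 0b1001010011100100 = 38116 (16-bit unsigned)

38116


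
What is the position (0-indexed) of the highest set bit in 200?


0b11001000. Highest set bit at position 7

7


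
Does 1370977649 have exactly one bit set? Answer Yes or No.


0b1010001101101110111010101110001. Multiple bits set => No

No


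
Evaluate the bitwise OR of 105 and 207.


0b1101001 | 0b11001111 = 0b11101111 = 239

239


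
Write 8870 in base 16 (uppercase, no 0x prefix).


8870 = 22A6 hex

22A6


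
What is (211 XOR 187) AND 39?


Step 1: 211 ^ 187 = 104
Step 2: 104 & 39 = 32

32


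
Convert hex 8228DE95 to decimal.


8228DE95 hex = 2183716501 decimal

2183716501


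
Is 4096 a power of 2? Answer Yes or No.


0b1000000000000. Only one bit set => Yes

Yes


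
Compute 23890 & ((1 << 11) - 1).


23890 & 2047 = 1362

1362


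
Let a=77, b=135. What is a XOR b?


77 ^ 135 = 202

202


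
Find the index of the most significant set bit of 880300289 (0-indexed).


0b110100011110000101000100000001. Highest set bit at position 29

29


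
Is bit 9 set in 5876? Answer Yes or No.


0b1011011110100, bit 9 = 1. Yes

Yes


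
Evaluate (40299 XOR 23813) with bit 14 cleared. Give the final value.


Step 1: 40299 ^ 23813 = 49262
Step 2: 49262 & ~(1 << 14) = 32878

32878


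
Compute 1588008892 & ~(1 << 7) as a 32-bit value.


1588008892 & ~(1 << 7) = 1588008764

1588008764


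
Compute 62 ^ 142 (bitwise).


0b111110 ^ 0b10001110 = 0b10110000 = 176

176


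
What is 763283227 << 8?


0b101101011111101100011100011011 << 8 = 0b10110101111110110001110001101100000000 = 195400506112

195400506112


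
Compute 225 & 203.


0b11100001 & 0b11001011 = 0b11000001 = 193

193


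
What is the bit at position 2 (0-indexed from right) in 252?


0b11111100, position 2 = 1

1


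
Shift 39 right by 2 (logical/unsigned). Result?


0b100111 >> 2 = 0b1001 = 9

9


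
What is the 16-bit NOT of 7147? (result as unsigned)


~0b1101111101011 = 0b1110010000010100 = 58388 (16-bit unsigned)

58388


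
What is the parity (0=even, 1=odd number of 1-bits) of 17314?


0b100001110100010 has 6 ones => parity 0

0


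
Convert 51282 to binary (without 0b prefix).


51282 = 1100100001010010 in binary

1100100001010010


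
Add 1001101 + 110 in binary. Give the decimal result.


1001101 + 110 = 1010011 = 83

83


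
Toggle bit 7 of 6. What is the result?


6 ^ (1 << 7) = 6 ^ 128 = 134

134


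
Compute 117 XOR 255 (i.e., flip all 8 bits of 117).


117 ^ 255 = 138

138


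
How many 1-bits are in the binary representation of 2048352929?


0b1111010000101110110001010100001 has 15 set bits

15


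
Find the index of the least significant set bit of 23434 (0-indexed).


0b101101110001010. Lowest set bit at position 1

1


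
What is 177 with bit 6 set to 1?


177 | (1 << 6) = 177 | 64 = 241

241


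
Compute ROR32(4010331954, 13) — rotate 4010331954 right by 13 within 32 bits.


Rotate 0b11101111000010001100111100110010 right by 13 (32-bit) = 0b1111001100101110111100001000110 = 2039969862

2039969862


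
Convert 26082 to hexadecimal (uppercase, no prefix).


26082 = 65E2 hex

65E2


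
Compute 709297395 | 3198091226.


0b101010010001110000010011110011 | 0b10111110100111101111111111011010 = 0b10111110110111111111111111111011 = 3202351099

3202351099


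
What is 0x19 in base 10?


19 hex = 25 decimal

25


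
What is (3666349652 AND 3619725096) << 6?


Step 1: 3666349652 & 3619725096 = 3531607552
Step 2: 3531607552 << 6 = 226022883328

226022883328


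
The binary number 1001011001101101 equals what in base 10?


1001011001101101 in decimal = 38509

38509


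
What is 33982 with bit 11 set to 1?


33982 | (1 << 11) = 33982 | 2048 = 36030

36030


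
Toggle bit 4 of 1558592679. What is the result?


1558592679 ^ (1 << 4) = 1558592679 ^ 16 = 1558592695

1558592695


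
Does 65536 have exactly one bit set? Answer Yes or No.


0b10000000000000000. Only one bit set => Yes

Yes


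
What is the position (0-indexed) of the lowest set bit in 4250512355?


0b11111101010110011010101111100011. Lowest set bit at position 0

0


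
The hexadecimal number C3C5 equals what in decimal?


C3C5 hex = 50117 decimal

50117


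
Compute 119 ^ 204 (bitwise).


0b1110111 ^ 0b11001100 = 0b10111011 = 187

187


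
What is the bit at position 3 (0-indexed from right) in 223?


0b11011111, position 3 = 1

1


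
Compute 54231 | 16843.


0b1101001111010111 | 0b100000111001011 = 0b1101001111011111 = 54239

54239


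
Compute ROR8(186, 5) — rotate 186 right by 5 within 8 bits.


Rotate 0b10111010 right by 5 (8-bit) = 0b11010101 = 213

213


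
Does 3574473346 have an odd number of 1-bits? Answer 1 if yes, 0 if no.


0b11010101000011100010001010000010 has 12 ones => parity 0

0


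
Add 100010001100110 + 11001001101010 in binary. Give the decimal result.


100010001100110 + 11001001101010 = 111011011010000 = 30416

30416


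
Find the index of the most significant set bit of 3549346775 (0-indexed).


0b11010011100011101011101111010111. Highest set bit at position 31

31


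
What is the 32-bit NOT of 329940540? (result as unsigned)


~0b10011101010100111111000111100 = 0b11101100010101011000000111000011 = 3965026755 (32-bit unsigned)

3965026755


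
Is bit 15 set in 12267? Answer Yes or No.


0b10111111101011, bit 15 = 0. No

No


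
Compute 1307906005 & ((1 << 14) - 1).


1307906005 & 16383 = 4053

4053


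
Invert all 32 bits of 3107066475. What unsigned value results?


3107066475 ^ 4294967295 = 1187900820

1187900820


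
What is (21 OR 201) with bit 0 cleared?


Step 1: 21 | 201 = 221
Step 2: 221 & ~(1 << 0) = 220

220


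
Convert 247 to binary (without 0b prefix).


247 = 11110111 in binary

11110111


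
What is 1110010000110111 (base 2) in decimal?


1110010000110111 in decimal = 58423

58423


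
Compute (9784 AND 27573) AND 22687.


Step 1: 9784 & 27573 = 8752
Step 2: 8752 & 22687 = 16

16


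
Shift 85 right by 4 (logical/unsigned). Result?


0b1010101 >> 4 = 0b101 = 5

5


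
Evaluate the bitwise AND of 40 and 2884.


0b101000 & 0b101101000100 = 0b0 = 0

0


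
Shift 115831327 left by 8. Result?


0b110111001110111001000011111 << 8 = 0b11011100111011100100001111100000000 = 29652819712

29652819712


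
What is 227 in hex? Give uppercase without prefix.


227 = E3 hex

E3


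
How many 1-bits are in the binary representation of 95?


0b1011111 has 6 set bits

6


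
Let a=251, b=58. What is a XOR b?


251 ^ 58 = 193

193


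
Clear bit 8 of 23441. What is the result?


23441 & ~(1 << 8) = 23185

23185


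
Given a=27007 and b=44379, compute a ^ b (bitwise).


27007 ^ 44379 = 50212

50212


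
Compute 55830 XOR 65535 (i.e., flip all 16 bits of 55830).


55830 ^ 65535 = 9705

9705


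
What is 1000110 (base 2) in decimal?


1000110 in decimal = 70

70


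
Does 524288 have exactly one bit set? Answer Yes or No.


0b10000000000000000000. Only one bit set => Yes

Yes


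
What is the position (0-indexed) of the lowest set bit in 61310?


0b1110111101111110. Lowest set bit at position 1

1


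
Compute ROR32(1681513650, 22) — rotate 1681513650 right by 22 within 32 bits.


Rotate 0b1100100001110011101110010110010 right by 22 (32-bit) = 0b11100111011100101100100110010000 = 3883059600

3883059600


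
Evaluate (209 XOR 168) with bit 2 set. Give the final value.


Step 1: 209 ^ 168 = 121
Step 2: 121 | (1 << 2) = 121 | 4 = 125

125


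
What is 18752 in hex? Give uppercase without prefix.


18752 = 4940 hex

4940


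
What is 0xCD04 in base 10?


CD04 hex = 52484 decimal

52484


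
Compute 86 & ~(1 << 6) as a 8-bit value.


86 & ~(1 << 6) = 22

22


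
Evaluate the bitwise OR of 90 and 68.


0b1011010 | 0b1000100 = 0b1011110 = 94

94


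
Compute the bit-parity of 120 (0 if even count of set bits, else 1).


0b1111000 has 4 ones => parity 0

0


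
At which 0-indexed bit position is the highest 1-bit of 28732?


0b111000000111100. Highest set bit at position 14

14


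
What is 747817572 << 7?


0b101100100100101100101001100100 << 7 = 0b1011001001001011001010011001000000000 = 95720649216

95720649216


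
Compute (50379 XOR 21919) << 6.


Step 1: 50379 ^ 21919 = 37204
Step 2: 37204 << 6 = 2381056

2381056


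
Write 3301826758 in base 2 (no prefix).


3301826758 = 11000100110011011110000011000110 in binary

11000100110011011110000011000110


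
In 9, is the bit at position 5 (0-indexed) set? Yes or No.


0b1001, bit 5 = 0. No

No


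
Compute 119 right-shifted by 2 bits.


0b1110111 >> 2 = 0b11101 = 29

29


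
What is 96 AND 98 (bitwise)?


0b1100000 & 0b1100010 = 0b1100000 = 96

96


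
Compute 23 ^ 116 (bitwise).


0b10111 ^ 0b1110100 = 0b1100011 = 99

99


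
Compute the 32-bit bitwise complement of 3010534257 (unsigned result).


~0b10110011011100010001101101110001 = 0b1001100100011101110010010001110 = 1284433038 (32-bit unsigned)

1284433038


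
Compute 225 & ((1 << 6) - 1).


225 & 63 = 33

33


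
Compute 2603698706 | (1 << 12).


2603698706 | (1 << 12) = 2603698706 | 4096 = 2603702802

2603702802


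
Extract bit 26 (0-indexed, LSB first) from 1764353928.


0b1101001001010011110011110001000, position 26 = 0

0


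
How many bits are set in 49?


0b110001 has 3 set bits

3


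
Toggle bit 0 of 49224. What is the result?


49224 ^ (1 << 0) = 49224 ^ 1 = 49225

49225


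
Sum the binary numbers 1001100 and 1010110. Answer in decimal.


1001100 + 1010110 = 10100010 = 162

162


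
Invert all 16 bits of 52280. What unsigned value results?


52280 ^ 65535 = 13255

13255


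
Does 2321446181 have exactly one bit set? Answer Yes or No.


0b10001010010111100111010100100101. Multiple bits set => No

No


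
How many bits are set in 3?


0b11 has 2 set bits

2


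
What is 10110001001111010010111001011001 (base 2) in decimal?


10110001001111010010111001011001 in decimal = 2973576793

2973576793


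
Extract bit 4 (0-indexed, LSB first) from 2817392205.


0b10100111111011011111111001001101, position 4 = 0

0


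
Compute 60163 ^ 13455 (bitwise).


0b1110101100000011 ^ 0b11010010001111 = 0b1101111110001100 = 57228

57228


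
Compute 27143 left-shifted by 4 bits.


0b110101000000111 << 4 = 0b1101010000001110000 = 434288

434288


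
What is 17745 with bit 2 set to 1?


17745 | (1 << 2) = 17745 | 4 = 17749

17749


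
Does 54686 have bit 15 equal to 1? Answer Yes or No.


0b1101010110011110, bit 15 = 1. Yes

Yes


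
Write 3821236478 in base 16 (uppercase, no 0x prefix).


3821236478 = E3C370FE hex

E3C370FE


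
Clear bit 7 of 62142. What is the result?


62142 & ~(1 << 7) = 62014

62014


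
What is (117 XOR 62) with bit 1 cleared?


Step 1: 117 ^ 62 = 75
Step 2: 75 & ~(1 << 1) = 73

73


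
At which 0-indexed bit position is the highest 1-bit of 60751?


0b1110110101001111. Highest set bit at position 15

15


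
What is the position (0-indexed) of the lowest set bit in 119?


0b1110111. Lowest set bit at position 0

0


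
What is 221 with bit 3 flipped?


221 ^ (1 << 3) = 221 ^ 8 = 213

213


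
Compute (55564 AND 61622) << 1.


Step 1: 55564 & 61622 = 53252
Step 2: 53252 << 1 = 106504

106504


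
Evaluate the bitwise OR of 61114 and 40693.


0b1110111010111010 | 0b1001111011110101 = 0b1111111011111111 = 65279

65279


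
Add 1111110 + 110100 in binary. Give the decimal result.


1111110 + 110100 = 10110010 = 178

178


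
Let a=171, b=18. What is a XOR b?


171 ^ 18 = 185

185


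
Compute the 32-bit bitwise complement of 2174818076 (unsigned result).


~0b10000001101000010001011100011100 = 0b1111110010111101110100011100011 = 2120149219 (32-bit unsigned)

2120149219


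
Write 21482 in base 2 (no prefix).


21482 = 101001111101010 in binary

101001111101010


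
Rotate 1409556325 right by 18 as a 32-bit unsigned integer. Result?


Rotate 0b1010100000001000001111101100101 right by 18 (32-bit) = 0b111110110010101010100000001 = 131683585

131683585


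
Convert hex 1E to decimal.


1E hex = 30 decimal

30


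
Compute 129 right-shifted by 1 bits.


0b10000001 >> 1 = 0b1000000 = 64

64


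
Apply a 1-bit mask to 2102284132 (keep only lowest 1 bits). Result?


2102284132 & 1 = 0

0


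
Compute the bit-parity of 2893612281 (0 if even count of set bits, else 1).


0b10101100011110010000010011111001 has 16 ones => parity 0

0


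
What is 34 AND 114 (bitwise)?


0b100010 & 0b1110010 = 0b100010 = 34

34


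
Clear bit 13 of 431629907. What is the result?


431629907 & ~(1 << 13) = 431621715

431621715


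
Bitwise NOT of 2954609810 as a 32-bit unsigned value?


~0b10110000000110111100010010010010 = 0b1001111111001000011101101101101 = 1340357485 (32-bit unsigned)

1340357485


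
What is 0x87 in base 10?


87 hex = 135 decimal

135


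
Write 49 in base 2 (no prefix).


49 = 110001 in binary

110001


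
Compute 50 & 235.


0b110010 & 0b11101011 = 0b100010 = 34

34


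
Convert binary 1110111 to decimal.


1110111 in decimal = 119

119


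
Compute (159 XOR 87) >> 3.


Step 1: 159 ^ 87 = 200
Step 2: 200 >> 3 = 25

25


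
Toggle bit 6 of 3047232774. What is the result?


3047232774 ^ (1 << 6) = 3047232774 ^ 64 = 3047232838

3047232838


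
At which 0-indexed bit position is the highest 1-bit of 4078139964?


0b11110011000100110111101000111100. Highest set bit at position 31

31


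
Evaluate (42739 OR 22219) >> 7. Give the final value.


Step 1: 42739 | 22219 = 63227
Step 2: 63227 >> 7 = 493

493


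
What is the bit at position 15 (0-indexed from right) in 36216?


0b1000110101111000, position 15 = 1

1


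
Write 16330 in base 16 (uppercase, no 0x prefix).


16330 = 3FCA hex

3FCA


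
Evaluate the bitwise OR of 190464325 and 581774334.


0b1011010110100100000101000101 | 0b100010101011010010101111111110 = 0b101011111111110110101111111111 = 738159615

738159615


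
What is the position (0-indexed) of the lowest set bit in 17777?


0b100010101110001. Lowest set bit at position 0

0


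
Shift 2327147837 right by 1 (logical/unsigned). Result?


0b10001010101101010111010100111101 >> 1 = 0b1000101010110101011101010011110 = 1163573918

1163573918


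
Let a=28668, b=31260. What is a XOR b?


28668 ^ 31260 = 5600

5600


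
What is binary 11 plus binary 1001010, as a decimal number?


11 + 1001010 = 1001101 = 77

77


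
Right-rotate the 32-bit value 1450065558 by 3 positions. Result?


Rotate 0b1010110011011100011111010010110 right by 3 (32-bit) = 0b11001010110011011100011111010010 = 3402483666

3402483666


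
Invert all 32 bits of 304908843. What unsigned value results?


304908843 ^ 4294967295 = 3990058452

3990058452


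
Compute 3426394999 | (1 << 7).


3426394999 | (1 << 7) = 3426394999 | 128 = 3426395127

3426395127


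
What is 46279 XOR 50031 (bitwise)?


0b1011010011000111 ^ 0b1100001101101111 = 0b111011110101000 = 30632

30632


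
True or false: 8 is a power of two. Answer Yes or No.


0b1000. Only one bit set => Yes

Yes


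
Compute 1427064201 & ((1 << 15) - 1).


1427064201 & 32767 = 17801

17801


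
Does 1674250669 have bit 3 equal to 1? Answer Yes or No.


0b1100011110010110000100110101101, bit 3 = 1. Yes

Yes


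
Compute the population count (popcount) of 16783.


0b100000110001111 has 7 set bits

7


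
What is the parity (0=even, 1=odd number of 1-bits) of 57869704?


0b11011100110000010110001000 has 11 ones => parity 1

1


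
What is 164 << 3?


0b10100100 << 3 = 0b10100100000 = 1312

1312


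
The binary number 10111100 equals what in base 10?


10111100 in decimal = 188

188


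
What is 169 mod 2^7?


169 & 127 = 41

41


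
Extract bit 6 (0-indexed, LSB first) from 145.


0b10010001, position 6 = 0

0


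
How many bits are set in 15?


0b1111 has 4 set bits

4


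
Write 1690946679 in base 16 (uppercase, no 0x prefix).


1690946679 = 64C9CC77 hex

64C9CC77


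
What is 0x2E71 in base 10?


2E71 hex = 11889 decimal

11889


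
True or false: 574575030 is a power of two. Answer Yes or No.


0b100010001111110101000110110110. Multiple bits set => No

No


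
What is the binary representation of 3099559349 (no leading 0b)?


3099559349 = 10111000101111111000010110110101 in binary

10111000101111111000010110110101


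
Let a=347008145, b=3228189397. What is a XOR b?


347008145 ^ 3228189397 = 3569659460

3569659460


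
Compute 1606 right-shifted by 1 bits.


0b11001000110 >> 1 = 0b1100100011 = 803

803


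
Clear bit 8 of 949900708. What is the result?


949900708 & ~(1 << 8) = 949900452

949900452


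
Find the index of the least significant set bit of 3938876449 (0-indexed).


0b11101010110001100111110000100001. Lowest set bit at position 0

0


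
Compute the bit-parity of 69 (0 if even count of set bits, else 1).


0b1000101 has 3 ones => parity 1

1


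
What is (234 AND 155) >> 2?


Step 1: 234 & 155 = 138
Step 2: 138 >> 2 = 34

34


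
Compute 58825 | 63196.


0b1110010111001001 | 0b1111011011011100 = 0b1111011111011101 = 63453

63453


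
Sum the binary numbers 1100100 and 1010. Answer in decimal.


1100100 + 1010 = 1101110 = 110

110


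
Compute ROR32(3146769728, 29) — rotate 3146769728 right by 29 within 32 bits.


Rotate 0b10111011100011111110010101000000 right by 29 (32-bit) = 0b11011100011111110010101000000101 = 3699321349

3699321349


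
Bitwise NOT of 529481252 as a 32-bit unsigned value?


~0b11111100011110011111000100100 = 0b11100000011100001100000111011011 = 3765486043 (32-bit unsigned)

3765486043


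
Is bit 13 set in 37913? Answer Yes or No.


0b1001010000011001, bit 13 = 0. No

No


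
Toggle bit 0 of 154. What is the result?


154 ^ (1 << 0) = 154 ^ 1 = 155

155


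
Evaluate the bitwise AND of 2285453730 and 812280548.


0b10001000001110010100000110100010 & 0b110000011010100110101011100100 = 0b1010000100000010100000 = 2637984

2637984


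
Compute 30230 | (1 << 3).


30230 | (1 << 3) = 30230 | 8 = 30238

30238


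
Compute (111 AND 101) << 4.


Step 1: 111 & 101 = 101
Step 2: 101 << 4 = 1616

1616


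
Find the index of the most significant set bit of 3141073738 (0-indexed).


0b10111011001110001111101101001010. Highest set bit at position 31

31


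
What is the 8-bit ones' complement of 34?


34 ^ 255 = 221

221


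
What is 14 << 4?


0b1110 << 4 = 0b11100000 = 224

224


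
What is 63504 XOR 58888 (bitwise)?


0b1111100000010000 ^ 0b1110011000001000 = 0b1111000011000 = 7704

7704


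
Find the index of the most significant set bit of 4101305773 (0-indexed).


0b11110100011101001111010110101101. Highest set bit at position 31

31


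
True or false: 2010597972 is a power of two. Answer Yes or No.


0b1110111110101110100101001010100. Multiple bits set => No

No


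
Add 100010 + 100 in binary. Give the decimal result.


100010 + 100 = 100110 = 38

38


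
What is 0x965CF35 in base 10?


965CF35 hex = 157667125 decimal

157667125


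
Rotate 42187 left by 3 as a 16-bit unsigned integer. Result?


Rotate 0b1010010011001011 left by 3 (16-bit) = 0b10011001011101 = 9821

9821


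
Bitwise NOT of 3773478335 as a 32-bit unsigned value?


~0b11100000111010101011010110111111 = 0b11111000101010100101001000000 = 521488960 (32-bit unsigned)

521488960


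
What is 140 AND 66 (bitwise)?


0b10001100 & 0b1000010 = 0b0 = 0

0


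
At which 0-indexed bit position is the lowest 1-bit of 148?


0b10010100. Lowest set bit at position 2

2


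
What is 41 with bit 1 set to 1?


41 | (1 << 1) = 41 | 2 = 43

43


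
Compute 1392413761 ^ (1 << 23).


1392413761 ^ (1 << 23) = 1392413761 ^ 8388608 = 1384025153

1384025153


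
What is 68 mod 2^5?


68 & 31 = 4

4


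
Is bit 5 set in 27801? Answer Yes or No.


0b110110010011001, bit 5 = 0. No

No


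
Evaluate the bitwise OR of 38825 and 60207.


0b1001011110101001 | 0b1110101100101111 = 0b1111111110101111 = 65455

65455


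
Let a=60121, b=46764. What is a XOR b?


60121 ^ 46764 = 23669

23669


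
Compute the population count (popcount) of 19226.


0b100101100011010 has 7 set bits

7


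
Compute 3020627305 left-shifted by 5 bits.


0b10110100000010110001110101101001 << 5 = 0b1011010000001011000111010110100100000 = 96660073760

96660073760


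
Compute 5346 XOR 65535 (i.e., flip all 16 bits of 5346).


5346 ^ 65535 = 60189

60189


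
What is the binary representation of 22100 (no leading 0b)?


22100 = 101011001010100 in binary

101011001010100


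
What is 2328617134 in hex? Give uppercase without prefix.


2328617134 = 8ACBE0AE hex

8ACBE0AE


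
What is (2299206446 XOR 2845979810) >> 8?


Step 1: 2299206446 ^ 2845979810 = 547958668
Step 2: 547958668 >> 8 = 2140463

2140463


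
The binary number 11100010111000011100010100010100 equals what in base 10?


11100010111000011100010100010100 in decimal = 3806446868

3806446868


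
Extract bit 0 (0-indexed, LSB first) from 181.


0b10110101, position 0 = 1

1


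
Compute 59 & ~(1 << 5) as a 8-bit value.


59 & ~(1 << 5) = 27

27


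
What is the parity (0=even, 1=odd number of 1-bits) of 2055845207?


0b1111010100010011011010101010111 has 18 ones => parity 0

0


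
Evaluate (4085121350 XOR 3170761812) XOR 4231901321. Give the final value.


Step 1: 4085121350 ^ 3170761812 = 1334050066
Step 2: 1334050066 ^ 4231901321 = 3015593371

3015593371


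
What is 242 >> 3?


0b11110010 >> 3 = 0b11110 = 30

30


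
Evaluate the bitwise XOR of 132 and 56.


0b10000100 ^ 0b111000 = 0b10111100 = 188

188


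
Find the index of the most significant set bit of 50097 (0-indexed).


0b1100001110110001. Highest set bit at position 15

15


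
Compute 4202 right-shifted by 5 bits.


0b1000001101010 >> 5 = 0b10000011 = 131

131
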